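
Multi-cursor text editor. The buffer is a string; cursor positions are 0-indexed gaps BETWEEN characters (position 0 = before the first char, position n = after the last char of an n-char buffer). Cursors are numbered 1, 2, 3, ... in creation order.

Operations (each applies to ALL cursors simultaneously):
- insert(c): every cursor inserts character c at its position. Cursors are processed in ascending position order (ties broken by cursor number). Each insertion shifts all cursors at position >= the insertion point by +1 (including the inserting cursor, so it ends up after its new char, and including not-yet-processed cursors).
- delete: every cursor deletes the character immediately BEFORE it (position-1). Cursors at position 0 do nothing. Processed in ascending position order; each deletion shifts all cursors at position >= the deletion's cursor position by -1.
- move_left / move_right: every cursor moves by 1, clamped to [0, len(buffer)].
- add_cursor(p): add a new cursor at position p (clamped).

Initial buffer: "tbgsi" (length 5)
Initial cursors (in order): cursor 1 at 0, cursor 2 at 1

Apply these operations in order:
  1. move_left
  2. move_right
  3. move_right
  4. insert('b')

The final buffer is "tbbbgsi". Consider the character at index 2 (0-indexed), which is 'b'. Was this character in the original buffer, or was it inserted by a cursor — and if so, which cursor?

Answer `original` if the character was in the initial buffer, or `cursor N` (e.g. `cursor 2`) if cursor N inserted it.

Answer: cursor 1

Derivation:
After op 1 (move_left): buffer="tbgsi" (len 5), cursors c1@0 c2@0, authorship .....
After op 2 (move_right): buffer="tbgsi" (len 5), cursors c1@1 c2@1, authorship .....
After op 3 (move_right): buffer="tbgsi" (len 5), cursors c1@2 c2@2, authorship .....
After op 4 (insert('b')): buffer="tbbbgsi" (len 7), cursors c1@4 c2@4, authorship ..12...
Authorship (.=original, N=cursor N): . . 1 2 . . .
Index 2: author = 1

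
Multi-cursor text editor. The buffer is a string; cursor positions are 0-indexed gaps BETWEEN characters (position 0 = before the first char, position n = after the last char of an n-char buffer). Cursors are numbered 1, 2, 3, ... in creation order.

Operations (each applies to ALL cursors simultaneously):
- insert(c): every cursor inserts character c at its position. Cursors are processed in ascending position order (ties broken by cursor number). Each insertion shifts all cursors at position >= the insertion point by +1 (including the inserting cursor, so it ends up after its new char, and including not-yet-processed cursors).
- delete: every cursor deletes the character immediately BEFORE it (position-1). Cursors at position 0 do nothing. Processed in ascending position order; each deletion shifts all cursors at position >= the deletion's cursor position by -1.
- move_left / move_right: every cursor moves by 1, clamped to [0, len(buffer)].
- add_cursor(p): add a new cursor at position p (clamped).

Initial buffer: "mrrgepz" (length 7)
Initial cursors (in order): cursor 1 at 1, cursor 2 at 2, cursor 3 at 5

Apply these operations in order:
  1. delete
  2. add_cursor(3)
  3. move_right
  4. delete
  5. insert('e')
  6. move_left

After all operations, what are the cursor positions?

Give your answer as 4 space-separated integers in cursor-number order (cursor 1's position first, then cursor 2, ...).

After op 1 (delete): buffer="rgpz" (len 4), cursors c1@0 c2@0 c3@2, authorship ....
After op 2 (add_cursor(3)): buffer="rgpz" (len 4), cursors c1@0 c2@0 c3@2 c4@3, authorship ....
After op 3 (move_right): buffer="rgpz" (len 4), cursors c1@1 c2@1 c3@3 c4@4, authorship ....
After op 4 (delete): buffer="g" (len 1), cursors c1@0 c2@0 c3@1 c4@1, authorship .
After op 5 (insert('e')): buffer="eegee" (len 5), cursors c1@2 c2@2 c3@5 c4@5, authorship 12.34
After op 6 (move_left): buffer="eegee" (len 5), cursors c1@1 c2@1 c3@4 c4@4, authorship 12.34

Answer: 1 1 4 4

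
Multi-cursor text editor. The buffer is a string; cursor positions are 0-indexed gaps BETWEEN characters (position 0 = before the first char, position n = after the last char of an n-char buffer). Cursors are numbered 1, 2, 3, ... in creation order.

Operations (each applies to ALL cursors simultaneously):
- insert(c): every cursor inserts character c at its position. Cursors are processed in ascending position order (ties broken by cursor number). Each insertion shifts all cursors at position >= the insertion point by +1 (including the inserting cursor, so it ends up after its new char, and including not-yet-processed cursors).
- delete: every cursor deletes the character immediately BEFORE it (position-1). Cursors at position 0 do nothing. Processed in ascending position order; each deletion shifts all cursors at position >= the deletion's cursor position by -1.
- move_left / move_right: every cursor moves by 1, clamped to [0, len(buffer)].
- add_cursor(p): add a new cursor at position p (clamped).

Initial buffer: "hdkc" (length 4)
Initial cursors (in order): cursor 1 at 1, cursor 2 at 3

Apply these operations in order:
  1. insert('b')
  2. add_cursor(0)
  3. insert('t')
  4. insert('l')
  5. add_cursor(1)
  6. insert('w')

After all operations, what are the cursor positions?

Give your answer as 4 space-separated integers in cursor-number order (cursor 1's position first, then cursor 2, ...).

After op 1 (insert('b')): buffer="hbdkbc" (len 6), cursors c1@2 c2@5, authorship .1..2.
After op 2 (add_cursor(0)): buffer="hbdkbc" (len 6), cursors c3@0 c1@2 c2@5, authorship .1..2.
After op 3 (insert('t')): buffer="thbtdkbtc" (len 9), cursors c3@1 c1@4 c2@8, authorship 3.11..22.
After op 4 (insert('l')): buffer="tlhbtldkbtlc" (len 12), cursors c3@2 c1@6 c2@11, authorship 33.111..222.
After op 5 (add_cursor(1)): buffer="tlhbtldkbtlc" (len 12), cursors c4@1 c3@2 c1@6 c2@11, authorship 33.111..222.
After op 6 (insert('w')): buffer="twlwhbtlwdkbtlwc" (len 16), cursors c4@2 c3@4 c1@9 c2@15, authorship 3433.1111..2222.

Answer: 9 15 4 2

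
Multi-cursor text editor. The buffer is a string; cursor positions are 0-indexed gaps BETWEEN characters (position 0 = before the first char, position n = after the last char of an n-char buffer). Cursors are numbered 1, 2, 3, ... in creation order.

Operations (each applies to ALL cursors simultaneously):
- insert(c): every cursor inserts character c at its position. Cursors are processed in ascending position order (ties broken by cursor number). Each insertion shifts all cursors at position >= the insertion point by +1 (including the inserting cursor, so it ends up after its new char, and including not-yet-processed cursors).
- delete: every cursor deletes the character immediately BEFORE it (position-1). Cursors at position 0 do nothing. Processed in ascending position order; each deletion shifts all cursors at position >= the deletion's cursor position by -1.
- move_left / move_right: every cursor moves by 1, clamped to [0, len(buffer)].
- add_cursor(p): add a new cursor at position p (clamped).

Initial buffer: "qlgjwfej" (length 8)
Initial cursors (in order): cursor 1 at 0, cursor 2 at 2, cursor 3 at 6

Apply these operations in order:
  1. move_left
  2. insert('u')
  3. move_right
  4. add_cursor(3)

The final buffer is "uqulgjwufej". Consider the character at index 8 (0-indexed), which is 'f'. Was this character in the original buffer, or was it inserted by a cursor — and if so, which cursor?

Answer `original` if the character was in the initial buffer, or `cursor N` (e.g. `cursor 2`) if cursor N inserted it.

Answer: original

Derivation:
After op 1 (move_left): buffer="qlgjwfej" (len 8), cursors c1@0 c2@1 c3@5, authorship ........
After op 2 (insert('u')): buffer="uqulgjwufej" (len 11), cursors c1@1 c2@3 c3@8, authorship 1.2....3...
After op 3 (move_right): buffer="uqulgjwufej" (len 11), cursors c1@2 c2@4 c3@9, authorship 1.2....3...
After op 4 (add_cursor(3)): buffer="uqulgjwufej" (len 11), cursors c1@2 c4@3 c2@4 c3@9, authorship 1.2....3...
Authorship (.=original, N=cursor N): 1 . 2 . . . . 3 . . .
Index 8: author = original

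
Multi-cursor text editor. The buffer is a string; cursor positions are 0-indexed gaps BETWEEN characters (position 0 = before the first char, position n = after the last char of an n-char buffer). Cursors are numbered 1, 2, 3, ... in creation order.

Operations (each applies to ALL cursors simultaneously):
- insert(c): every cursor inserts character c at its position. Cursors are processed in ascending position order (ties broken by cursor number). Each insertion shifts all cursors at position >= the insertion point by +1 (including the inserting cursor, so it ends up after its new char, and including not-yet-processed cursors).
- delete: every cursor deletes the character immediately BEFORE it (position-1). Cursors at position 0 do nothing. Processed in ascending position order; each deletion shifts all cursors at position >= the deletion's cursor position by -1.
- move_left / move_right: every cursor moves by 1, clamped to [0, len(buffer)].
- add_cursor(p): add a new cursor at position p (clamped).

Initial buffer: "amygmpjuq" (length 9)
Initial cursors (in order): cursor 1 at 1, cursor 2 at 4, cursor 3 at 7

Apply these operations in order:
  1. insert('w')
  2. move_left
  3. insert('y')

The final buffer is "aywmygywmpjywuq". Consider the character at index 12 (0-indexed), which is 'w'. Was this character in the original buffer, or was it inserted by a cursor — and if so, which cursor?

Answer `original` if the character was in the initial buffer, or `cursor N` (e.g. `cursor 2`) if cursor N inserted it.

Answer: cursor 3

Derivation:
After op 1 (insert('w')): buffer="awmygwmpjwuq" (len 12), cursors c1@2 c2@6 c3@10, authorship .1...2...3..
After op 2 (move_left): buffer="awmygwmpjwuq" (len 12), cursors c1@1 c2@5 c3@9, authorship .1...2...3..
After op 3 (insert('y')): buffer="aywmygywmpjywuq" (len 15), cursors c1@2 c2@7 c3@12, authorship .11...22...33..
Authorship (.=original, N=cursor N): . 1 1 . . . 2 2 . . . 3 3 . .
Index 12: author = 3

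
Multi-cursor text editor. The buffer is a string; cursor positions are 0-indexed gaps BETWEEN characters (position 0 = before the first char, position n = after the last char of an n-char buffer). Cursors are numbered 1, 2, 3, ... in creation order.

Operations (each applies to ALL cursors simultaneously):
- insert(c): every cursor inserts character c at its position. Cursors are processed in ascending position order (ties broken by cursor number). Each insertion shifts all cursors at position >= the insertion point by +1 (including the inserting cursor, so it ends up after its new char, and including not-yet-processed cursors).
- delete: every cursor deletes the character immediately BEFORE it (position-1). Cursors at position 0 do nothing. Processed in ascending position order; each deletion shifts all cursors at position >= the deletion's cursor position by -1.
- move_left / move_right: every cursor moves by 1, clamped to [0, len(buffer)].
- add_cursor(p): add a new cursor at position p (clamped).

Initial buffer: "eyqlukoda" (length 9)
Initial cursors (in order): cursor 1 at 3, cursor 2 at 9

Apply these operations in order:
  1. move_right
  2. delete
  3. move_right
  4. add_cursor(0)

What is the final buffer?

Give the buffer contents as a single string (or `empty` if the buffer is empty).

After op 1 (move_right): buffer="eyqlukoda" (len 9), cursors c1@4 c2@9, authorship .........
After op 2 (delete): buffer="eyqukod" (len 7), cursors c1@3 c2@7, authorship .......
After op 3 (move_right): buffer="eyqukod" (len 7), cursors c1@4 c2@7, authorship .......
After op 4 (add_cursor(0)): buffer="eyqukod" (len 7), cursors c3@0 c1@4 c2@7, authorship .......

Answer: eyqukod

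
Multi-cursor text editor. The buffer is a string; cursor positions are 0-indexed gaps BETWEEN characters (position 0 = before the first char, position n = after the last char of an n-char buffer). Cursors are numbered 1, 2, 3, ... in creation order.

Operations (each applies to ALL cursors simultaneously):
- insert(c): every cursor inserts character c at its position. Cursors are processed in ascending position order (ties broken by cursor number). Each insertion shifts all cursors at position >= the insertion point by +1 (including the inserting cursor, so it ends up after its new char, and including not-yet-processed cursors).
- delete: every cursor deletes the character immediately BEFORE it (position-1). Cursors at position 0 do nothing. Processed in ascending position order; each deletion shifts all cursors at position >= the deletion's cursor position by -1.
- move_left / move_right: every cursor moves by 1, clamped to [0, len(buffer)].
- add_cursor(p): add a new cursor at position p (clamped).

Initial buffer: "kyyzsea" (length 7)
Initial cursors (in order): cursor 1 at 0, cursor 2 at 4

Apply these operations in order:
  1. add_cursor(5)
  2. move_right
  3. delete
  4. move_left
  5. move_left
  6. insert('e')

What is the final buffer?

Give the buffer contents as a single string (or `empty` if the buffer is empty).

Answer: eyeeyza

Derivation:
After op 1 (add_cursor(5)): buffer="kyyzsea" (len 7), cursors c1@0 c2@4 c3@5, authorship .......
After op 2 (move_right): buffer="kyyzsea" (len 7), cursors c1@1 c2@5 c3@6, authorship .......
After op 3 (delete): buffer="yyza" (len 4), cursors c1@0 c2@3 c3@3, authorship ....
After op 4 (move_left): buffer="yyza" (len 4), cursors c1@0 c2@2 c3@2, authorship ....
After op 5 (move_left): buffer="yyza" (len 4), cursors c1@0 c2@1 c3@1, authorship ....
After op 6 (insert('e')): buffer="eyeeyza" (len 7), cursors c1@1 c2@4 c3@4, authorship 1.23...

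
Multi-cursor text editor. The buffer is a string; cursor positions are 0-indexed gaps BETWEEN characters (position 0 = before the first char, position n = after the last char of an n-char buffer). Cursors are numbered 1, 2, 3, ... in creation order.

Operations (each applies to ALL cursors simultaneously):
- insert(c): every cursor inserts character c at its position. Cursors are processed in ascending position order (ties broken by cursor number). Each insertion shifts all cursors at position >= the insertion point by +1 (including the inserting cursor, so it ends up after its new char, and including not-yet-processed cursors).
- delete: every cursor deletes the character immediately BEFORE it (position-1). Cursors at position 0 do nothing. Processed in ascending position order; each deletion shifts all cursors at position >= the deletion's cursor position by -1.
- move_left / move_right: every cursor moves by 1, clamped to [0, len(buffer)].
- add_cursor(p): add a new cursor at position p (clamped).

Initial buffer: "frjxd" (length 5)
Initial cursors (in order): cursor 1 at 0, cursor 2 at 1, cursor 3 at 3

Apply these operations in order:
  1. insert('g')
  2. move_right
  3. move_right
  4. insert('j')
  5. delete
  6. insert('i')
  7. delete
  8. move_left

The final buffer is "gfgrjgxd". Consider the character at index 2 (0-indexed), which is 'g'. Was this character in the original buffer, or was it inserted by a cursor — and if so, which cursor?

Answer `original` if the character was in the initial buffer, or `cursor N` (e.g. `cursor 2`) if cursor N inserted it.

After op 1 (insert('g')): buffer="gfgrjgxd" (len 8), cursors c1@1 c2@3 c3@6, authorship 1.2..3..
After op 2 (move_right): buffer="gfgrjgxd" (len 8), cursors c1@2 c2@4 c3@7, authorship 1.2..3..
After op 3 (move_right): buffer="gfgrjgxd" (len 8), cursors c1@3 c2@5 c3@8, authorship 1.2..3..
After op 4 (insert('j')): buffer="gfgjrjjgxdj" (len 11), cursors c1@4 c2@7 c3@11, authorship 1.21..23..3
After op 5 (delete): buffer="gfgrjgxd" (len 8), cursors c1@3 c2@5 c3@8, authorship 1.2..3..
After op 6 (insert('i')): buffer="gfgirjigxdi" (len 11), cursors c1@4 c2@7 c3@11, authorship 1.21..23..3
After op 7 (delete): buffer="gfgrjgxd" (len 8), cursors c1@3 c2@5 c3@8, authorship 1.2..3..
After op 8 (move_left): buffer="gfgrjgxd" (len 8), cursors c1@2 c2@4 c3@7, authorship 1.2..3..
Authorship (.=original, N=cursor N): 1 . 2 . . 3 . .
Index 2: author = 2

Answer: cursor 2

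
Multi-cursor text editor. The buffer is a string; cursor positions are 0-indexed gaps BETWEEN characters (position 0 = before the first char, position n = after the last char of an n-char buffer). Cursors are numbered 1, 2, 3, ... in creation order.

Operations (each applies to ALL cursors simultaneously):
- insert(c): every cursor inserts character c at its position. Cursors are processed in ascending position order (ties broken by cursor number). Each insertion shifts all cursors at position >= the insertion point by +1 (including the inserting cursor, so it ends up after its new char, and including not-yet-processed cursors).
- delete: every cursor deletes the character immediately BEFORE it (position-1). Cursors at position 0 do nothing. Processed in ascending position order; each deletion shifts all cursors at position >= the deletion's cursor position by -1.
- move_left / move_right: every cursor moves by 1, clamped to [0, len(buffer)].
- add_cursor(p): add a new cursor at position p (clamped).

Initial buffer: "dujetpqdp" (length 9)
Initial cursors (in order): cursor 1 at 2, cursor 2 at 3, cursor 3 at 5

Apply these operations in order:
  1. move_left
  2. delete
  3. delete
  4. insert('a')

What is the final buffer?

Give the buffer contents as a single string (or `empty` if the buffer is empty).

After op 1 (move_left): buffer="dujetpqdp" (len 9), cursors c1@1 c2@2 c3@4, authorship .........
After op 2 (delete): buffer="jtpqdp" (len 6), cursors c1@0 c2@0 c3@1, authorship ......
After op 3 (delete): buffer="tpqdp" (len 5), cursors c1@0 c2@0 c3@0, authorship .....
After op 4 (insert('a')): buffer="aaatpqdp" (len 8), cursors c1@3 c2@3 c3@3, authorship 123.....

Answer: aaatpqdp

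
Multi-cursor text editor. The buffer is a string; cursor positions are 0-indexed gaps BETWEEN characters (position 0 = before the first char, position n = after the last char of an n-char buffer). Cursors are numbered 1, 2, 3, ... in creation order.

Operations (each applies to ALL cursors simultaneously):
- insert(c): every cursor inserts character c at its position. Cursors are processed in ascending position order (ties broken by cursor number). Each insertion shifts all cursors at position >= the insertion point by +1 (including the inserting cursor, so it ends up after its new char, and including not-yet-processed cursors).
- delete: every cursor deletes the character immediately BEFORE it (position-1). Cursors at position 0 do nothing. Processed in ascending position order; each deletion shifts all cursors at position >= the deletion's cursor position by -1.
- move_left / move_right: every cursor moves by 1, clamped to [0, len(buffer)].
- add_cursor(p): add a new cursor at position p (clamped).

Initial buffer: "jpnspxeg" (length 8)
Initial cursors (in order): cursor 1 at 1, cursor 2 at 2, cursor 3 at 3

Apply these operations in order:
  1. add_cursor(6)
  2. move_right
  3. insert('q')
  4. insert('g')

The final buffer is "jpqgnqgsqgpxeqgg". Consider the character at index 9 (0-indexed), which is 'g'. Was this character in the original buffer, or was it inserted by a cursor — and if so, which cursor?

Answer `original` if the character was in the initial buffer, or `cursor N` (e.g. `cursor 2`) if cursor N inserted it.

Answer: cursor 3

Derivation:
After op 1 (add_cursor(6)): buffer="jpnspxeg" (len 8), cursors c1@1 c2@2 c3@3 c4@6, authorship ........
After op 2 (move_right): buffer="jpnspxeg" (len 8), cursors c1@2 c2@3 c3@4 c4@7, authorship ........
After op 3 (insert('q')): buffer="jpqnqsqpxeqg" (len 12), cursors c1@3 c2@5 c3@7 c4@11, authorship ..1.2.3...4.
After op 4 (insert('g')): buffer="jpqgnqgsqgpxeqgg" (len 16), cursors c1@4 c2@7 c3@10 c4@15, authorship ..11.22.33...44.
Authorship (.=original, N=cursor N): . . 1 1 . 2 2 . 3 3 . . . 4 4 .
Index 9: author = 3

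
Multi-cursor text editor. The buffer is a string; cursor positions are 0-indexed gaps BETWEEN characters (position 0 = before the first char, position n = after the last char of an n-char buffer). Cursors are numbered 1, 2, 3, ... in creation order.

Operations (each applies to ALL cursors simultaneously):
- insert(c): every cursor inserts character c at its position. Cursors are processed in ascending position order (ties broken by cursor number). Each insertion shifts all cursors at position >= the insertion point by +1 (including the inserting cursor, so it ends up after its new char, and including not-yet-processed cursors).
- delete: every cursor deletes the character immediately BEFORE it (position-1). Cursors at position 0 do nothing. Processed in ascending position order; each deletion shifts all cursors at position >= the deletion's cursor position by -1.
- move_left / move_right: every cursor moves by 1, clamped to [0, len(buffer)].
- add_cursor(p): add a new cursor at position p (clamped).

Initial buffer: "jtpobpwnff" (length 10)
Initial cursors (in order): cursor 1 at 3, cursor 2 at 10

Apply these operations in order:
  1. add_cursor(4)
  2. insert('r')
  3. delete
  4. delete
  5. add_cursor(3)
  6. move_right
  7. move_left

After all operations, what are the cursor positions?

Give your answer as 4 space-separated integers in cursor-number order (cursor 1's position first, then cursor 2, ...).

After op 1 (add_cursor(4)): buffer="jtpobpwnff" (len 10), cursors c1@3 c3@4 c2@10, authorship ..........
After op 2 (insert('r')): buffer="jtprorbpwnffr" (len 13), cursors c1@4 c3@6 c2@13, authorship ...1.3......2
After op 3 (delete): buffer="jtpobpwnff" (len 10), cursors c1@3 c3@4 c2@10, authorship ..........
After op 4 (delete): buffer="jtbpwnf" (len 7), cursors c1@2 c3@2 c2@7, authorship .......
After op 5 (add_cursor(3)): buffer="jtbpwnf" (len 7), cursors c1@2 c3@2 c4@3 c2@7, authorship .......
After op 6 (move_right): buffer="jtbpwnf" (len 7), cursors c1@3 c3@3 c4@4 c2@7, authorship .......
After op 7 (move_left): buffer="jtbpwnf" (len 7), cursors c1@2 c3@2 c4@3 c2@6, authorship .......

Answer: 2 6 2 3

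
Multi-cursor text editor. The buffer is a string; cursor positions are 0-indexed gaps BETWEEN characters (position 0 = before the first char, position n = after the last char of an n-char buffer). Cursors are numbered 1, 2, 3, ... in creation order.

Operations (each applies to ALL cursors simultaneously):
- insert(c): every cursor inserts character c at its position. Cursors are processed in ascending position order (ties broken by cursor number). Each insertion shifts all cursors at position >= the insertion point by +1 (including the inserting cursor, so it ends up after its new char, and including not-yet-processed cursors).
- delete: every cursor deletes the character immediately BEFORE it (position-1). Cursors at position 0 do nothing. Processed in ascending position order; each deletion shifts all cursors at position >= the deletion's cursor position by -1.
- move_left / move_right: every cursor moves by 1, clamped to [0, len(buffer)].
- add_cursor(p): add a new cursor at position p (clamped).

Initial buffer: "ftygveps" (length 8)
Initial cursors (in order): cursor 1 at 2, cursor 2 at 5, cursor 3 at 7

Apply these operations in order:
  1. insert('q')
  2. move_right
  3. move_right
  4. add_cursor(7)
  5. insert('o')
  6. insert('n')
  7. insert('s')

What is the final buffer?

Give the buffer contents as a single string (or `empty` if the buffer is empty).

After op 1 (insert('q')): buffer="ftqygvqepqs" (len 11), cursors c1@3 c2@7 c3@10, authorship ..1...2..3.
After op 2 (move_right): buffer="ftqygvqepqs" (len 11), cursors c1@4 c2@8 c3@11, authorship ..1...2..3.
After op 3 (move_right): buffer="ftqygvqepqs" (len 11), cursors c1@5 c2@9 c3@11, authorship ..1...2..3.
After op 4 (add_cursor(7)): buffer="ftqygvqepqs" (len 11), cursors c1@5 c4@7 c2@9 c3@11, authorship ..1...2..3.
After op 5 (insert('o')): buffer="ftqygovqoepoqso" (len 15), cursors c1@6 c4@9 c2@12 c3@15, authorship ..1..1.24..23.3
After op 6 (insert('n')): buffer="ftqygonvqoneponqson" (len 19), cursors c1@7 c4@11 c2@15 c3@19, authorship ..1..11.244..223.33
After op 7 (insert('s')): buffer="ftqygonsvqonseponsqsons" (len 23), cursors c1@8 c4@13 c2@18 c3@23, authorship ..1..111.2444..2223.333

Answer: ftqygonsvqonseponsqsons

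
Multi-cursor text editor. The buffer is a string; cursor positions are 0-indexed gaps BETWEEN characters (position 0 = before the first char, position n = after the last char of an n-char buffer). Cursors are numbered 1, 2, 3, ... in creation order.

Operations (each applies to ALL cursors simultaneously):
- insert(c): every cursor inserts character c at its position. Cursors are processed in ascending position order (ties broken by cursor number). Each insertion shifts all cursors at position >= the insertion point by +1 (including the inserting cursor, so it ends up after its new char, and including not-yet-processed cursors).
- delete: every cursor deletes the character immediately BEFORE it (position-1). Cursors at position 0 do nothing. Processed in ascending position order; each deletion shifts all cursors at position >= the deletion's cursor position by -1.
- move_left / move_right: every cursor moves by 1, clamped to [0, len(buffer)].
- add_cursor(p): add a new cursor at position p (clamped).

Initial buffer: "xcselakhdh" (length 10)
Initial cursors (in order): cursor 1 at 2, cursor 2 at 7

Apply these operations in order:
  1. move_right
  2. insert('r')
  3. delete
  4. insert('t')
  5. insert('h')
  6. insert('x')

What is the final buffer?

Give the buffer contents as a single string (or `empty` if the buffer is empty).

Answer: xcsthxelakhthxdh

Derivation:
After op 1 (move_right): buffer="xcselakhdh" (len 10), cursors c1@3 c2@8, authorship ..........
After op 2 (insert('r')): buffer="xcsrelakhrdh" (len 12), cursors c1@4 c2@10, authorship ...1.....2..
After op 3 (delete): buffer="xcselakhdh" (len 10), cursors c1@3 c2@8, authorship ..........
After op 4 (insert('t')): buffer="xcstelakhtdh" (len 12), cursors c1@4 c2@10, authorship ...1.....2..
After op 5 (insert('h')): buffer="xcsthelakhthdh" (len 14), cursors c1@5 c2@12, authorship ...11.....22..
After op 6 (insert('x')): buffer="xcsthxelakhthxdh" (len 16), cursors c1@6 c2@14, authorship ...111.....222..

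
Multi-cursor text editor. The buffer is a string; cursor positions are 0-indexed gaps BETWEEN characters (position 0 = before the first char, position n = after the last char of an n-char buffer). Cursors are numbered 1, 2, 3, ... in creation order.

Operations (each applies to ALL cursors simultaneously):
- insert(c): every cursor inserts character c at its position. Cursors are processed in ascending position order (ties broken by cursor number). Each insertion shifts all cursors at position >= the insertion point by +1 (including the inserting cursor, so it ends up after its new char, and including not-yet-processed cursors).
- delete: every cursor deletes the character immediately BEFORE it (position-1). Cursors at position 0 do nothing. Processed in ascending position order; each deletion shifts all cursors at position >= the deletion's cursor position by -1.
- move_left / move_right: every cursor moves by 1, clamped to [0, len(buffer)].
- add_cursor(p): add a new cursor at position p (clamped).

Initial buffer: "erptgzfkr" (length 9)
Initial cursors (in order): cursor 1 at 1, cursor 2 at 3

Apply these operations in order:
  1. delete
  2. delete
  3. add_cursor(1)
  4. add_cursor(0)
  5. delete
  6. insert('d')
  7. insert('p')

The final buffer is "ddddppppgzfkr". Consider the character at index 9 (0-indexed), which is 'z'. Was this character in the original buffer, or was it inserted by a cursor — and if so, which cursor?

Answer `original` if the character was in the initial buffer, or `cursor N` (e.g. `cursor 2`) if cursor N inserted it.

After op 1 (delete): buffer="rtgzfkr" (len 7), cursors c1@0 c2@1, authorship .......
After op 2 (delete): buffer="tgzfkr" (len 6), cursors c1@0 c2@0, authorship ......
After op 3 (add_cursor(1)): buffer="tgzfkr" (len 6), cursors c1@0 c2@0 c3@1, authorship ......
After op 4 (add_cursor(0)): buffer="tgzfkr" (len 6), cursors c1@0 c2@0 c4@0 c3@1, authorship ......
After op 5 (delete): buffer="gzfkr" (len 5), cursors c1@0 c2@0 c3@0 c4@0, authorship .....
After op 6 (insert('d')): buffer="ddddgzfkr" (len 9), cursors c1@4 c2@4 c3@4 c4@4, authorship 1234.....
After op 7 (insert('p')): buffer="ddddppppgzfkr" (len 13), cursors c1@8 c2@8 c3@8 c4@8, authorship 12341234.....
Authorship (.=original, N=cursor N): 1 2 3 4 1 2 3 4 . . . . .
Index 9: author = original

Answer: original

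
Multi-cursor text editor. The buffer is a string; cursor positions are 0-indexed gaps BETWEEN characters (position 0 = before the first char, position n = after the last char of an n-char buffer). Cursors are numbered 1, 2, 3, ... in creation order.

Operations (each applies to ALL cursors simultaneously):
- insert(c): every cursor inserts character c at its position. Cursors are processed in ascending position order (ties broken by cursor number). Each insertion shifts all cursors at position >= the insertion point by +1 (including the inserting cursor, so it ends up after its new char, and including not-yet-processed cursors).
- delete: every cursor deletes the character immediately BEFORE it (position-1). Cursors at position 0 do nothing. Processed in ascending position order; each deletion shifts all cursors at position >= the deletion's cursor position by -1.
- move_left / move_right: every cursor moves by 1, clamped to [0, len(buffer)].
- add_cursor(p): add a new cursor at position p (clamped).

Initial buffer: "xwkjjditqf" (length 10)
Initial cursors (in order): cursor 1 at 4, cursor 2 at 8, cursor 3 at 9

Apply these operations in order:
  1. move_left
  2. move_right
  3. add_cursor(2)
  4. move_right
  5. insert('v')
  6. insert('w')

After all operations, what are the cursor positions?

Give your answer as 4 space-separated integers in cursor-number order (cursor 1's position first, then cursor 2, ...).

Answer: 9 15 18 5

Derivation:
After op 1 (move_left): buffer="xwkjjditqf" (len 10), cursors c1@3 c2@7 c3@8, authorship ..........
After op 2 (move_right): buffer="xwkjjditqf" (len 10), cursors c1@4 c2@8 c3@9, authorship ..........
After op 3 (add_cursor(2)): buffer="xwkjjditqf" (len 10), cursors c4@2 c1@4 c2@8 c3@9, authorship ..........
After op 4 (move_right): buffer="xwkjjditqf" (len 10), cursors c4@3 c1@5 c2@9 c3@10, authorship ..........
After op 5 (insert('v')): buffer="xwkvjjvditqvfv" (len 14), cursors c4@4 c1@7 c2@12 c3@14, authorship ...4..1....2.3
After op 6 (insert('w')): buffer="xwkvwjjvwditqvwfvw" (len 18), cursors c4@5 c1@9 c2@15 c3@18, authorship ...44..11....22.33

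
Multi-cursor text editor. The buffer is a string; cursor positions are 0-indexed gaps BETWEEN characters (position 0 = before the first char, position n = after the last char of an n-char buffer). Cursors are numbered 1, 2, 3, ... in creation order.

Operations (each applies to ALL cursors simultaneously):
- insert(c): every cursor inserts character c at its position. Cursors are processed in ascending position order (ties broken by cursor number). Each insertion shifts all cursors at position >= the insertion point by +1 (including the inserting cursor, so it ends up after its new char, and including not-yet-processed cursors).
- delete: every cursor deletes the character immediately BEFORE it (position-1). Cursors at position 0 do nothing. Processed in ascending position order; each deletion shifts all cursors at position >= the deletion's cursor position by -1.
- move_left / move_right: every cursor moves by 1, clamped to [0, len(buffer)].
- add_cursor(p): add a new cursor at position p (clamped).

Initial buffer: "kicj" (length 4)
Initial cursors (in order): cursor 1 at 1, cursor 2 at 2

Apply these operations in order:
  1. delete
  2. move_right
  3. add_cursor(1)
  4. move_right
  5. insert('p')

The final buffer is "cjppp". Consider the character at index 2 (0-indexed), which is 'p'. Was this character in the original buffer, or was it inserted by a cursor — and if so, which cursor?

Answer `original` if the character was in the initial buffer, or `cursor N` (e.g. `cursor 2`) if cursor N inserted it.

Answer: cursor 1

Derivation:
After op 1 (delete): buffer="cj" (len 2), cursors c1@0 c2@0, authorship ..
After op 2 (move_right): buffer="cj" (len 2), cursors c1@1 c2@1, authorship ..
After op 3 (add_cursor(1)): buffer="cj" (len 2), cursors c1@1 c2@1 c3@1, authorship ..
After op 4 (move_right): buffer="cj" (len 2), cursors c1@2 c2@2 c3@2, authorship ..
After op 5 (insert('p')): buffer="cjppp" (len 5), cursors c1@5 c2@5 c3@5, authorship ..123
Authorship (.=original, N=cursor N): . . 1 2 3
Index 2: author = 1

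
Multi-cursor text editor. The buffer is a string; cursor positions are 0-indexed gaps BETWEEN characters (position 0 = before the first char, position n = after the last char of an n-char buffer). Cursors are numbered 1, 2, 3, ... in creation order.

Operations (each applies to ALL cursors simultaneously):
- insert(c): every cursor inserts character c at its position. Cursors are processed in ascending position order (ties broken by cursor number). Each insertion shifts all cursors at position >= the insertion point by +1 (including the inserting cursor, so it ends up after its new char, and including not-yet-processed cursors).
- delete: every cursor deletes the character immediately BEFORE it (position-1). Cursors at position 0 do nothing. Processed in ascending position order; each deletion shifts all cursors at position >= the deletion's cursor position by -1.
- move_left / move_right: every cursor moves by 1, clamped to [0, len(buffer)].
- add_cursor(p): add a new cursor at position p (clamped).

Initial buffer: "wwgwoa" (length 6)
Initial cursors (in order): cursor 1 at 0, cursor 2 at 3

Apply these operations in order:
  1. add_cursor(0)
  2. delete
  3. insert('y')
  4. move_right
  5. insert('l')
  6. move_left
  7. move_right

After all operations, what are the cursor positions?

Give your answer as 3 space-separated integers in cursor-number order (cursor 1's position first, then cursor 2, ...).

After op 1 (add_cursor(0)): buffer="wwgwoa" (len 6), cursors c1@0 c3@0 c2@3, authorship ......
After op 2 (delete): buffer="wwwoa" (len 5), cursors c1@0 c3@0 c2@2, authorship .....
After op 3 (insert('y')): buffer="yywwywoa" (len 8), cursors c1@2 c3@2 c2@5, authorship 13..2...
After op 4 (move_right): buffer="yywwywoa" (len 8), cursors c1@3 c3@3 c2@6, authorship 13..2...
After op 5 (insert('l')): buffer="yywllwywloa" (len 11), cursors c1@5 c3@5 c2@9, authorship 13.13.2.2..
After op 6 (move_left): buffer="yywllwywloa" (len 11), cursors c1@4 c3@4 c2@8, authorship 13.13.2.2..
After op 7 (move_right): buffer="yywllwywloa" (len 11), cursors c1@5 c3@5 c2@9, authorship 13.13.2.2..

Answer: 5 9 5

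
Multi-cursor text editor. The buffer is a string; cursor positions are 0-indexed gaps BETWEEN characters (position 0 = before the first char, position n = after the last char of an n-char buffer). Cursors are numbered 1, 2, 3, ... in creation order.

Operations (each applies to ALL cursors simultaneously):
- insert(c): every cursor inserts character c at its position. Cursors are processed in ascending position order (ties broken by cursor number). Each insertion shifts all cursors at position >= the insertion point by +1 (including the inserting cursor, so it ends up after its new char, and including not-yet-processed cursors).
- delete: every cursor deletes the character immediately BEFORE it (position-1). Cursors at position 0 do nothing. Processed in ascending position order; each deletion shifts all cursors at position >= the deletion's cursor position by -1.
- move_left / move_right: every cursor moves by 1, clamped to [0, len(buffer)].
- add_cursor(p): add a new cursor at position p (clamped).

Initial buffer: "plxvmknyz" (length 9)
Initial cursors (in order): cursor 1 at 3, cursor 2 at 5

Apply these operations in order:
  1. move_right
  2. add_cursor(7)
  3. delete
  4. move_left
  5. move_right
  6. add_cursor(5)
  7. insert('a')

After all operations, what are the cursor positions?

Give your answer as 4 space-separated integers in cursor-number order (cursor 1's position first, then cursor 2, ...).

After op 1 (move_right): buffer="plxvmknyz" (len 9), cursors c1@4 c2@6, authorship .........
After op 2 (add_cursor(7)): buffer="plxvmknyz" (len 9), cursors c1@4 c2@6 c3@7, authorship .........
After op 3 (delete): buffer="plxmyz" (len 6), cursors c1@3 c2@4 c3@4, authorship ......
After op 4 (move_left): buffer="plxmyz" (len 6), cursors c1@2 c2@3 c3@3, authorship ......
After op 5 (move_right): buffer="plxmyz" (len 6), cursors c1@3 c2@4 c3@4, authorship ......
After op 6 (add_cursor(5)): buffer="plxmyz" (len 6), cursors c1@3 c2@4 c3@4 c4@5, authorship ......
After op 7 (insert('a')): buffer="plxamaayaz" (len 10), cursors c1@4 c2@7 c3@7 c4@9, authorship ...1.23.4.

Answer: 4 7 7 9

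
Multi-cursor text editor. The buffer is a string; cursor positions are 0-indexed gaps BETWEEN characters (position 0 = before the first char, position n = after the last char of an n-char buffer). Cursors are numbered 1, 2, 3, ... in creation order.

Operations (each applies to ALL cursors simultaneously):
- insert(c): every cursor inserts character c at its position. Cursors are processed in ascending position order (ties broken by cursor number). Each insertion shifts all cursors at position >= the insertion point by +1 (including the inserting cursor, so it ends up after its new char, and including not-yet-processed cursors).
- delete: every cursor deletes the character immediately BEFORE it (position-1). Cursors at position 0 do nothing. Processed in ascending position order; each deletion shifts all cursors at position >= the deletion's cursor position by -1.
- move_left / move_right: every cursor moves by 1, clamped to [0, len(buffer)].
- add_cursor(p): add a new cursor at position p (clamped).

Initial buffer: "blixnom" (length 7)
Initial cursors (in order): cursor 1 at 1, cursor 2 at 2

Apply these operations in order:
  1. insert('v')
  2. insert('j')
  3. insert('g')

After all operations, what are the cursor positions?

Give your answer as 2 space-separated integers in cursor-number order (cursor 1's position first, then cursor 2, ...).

After op 1 (insert('v')): buffer="bvlvixnom" (len 9), cursors c1@2 c2@4, authorship .1.2.....
After op 2 (insert('j')): buffer="bvjlvjixnom" (len 11), cursors c1@3 c2@6, authorship .11.22.....
After op 3 (insert('g')): buffer="bvjglvjgixnom" (len 13), cursors c1@4 c2@8, authorship .111.222.....

Answer: 4 8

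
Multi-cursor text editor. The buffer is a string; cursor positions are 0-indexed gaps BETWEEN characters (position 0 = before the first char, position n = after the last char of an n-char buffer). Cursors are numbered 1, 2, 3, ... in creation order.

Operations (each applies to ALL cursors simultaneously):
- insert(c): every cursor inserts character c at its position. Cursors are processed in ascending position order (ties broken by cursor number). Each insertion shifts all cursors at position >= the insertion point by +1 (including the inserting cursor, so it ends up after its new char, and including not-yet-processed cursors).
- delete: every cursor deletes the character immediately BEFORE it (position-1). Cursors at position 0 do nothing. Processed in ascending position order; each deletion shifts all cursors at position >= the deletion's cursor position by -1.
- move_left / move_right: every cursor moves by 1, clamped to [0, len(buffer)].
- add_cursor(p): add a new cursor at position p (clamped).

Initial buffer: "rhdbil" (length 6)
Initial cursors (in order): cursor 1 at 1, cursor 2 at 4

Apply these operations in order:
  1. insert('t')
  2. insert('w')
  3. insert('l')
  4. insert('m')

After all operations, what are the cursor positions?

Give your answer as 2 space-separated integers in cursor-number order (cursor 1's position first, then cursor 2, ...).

After op 1 (insert('t')): buffer="rthdbtil" (len 8), cursors c1@2 c2@6, authorship .1...2..
After op 2 (insert('w')): buffer="rtwhdbtwil" (len 10), cursors c1@3 c2@8, authorship .11...22..
After op 3 (insert('l')): buffer="rtwlhdbtwlil" (len 12), cursors c1@4 c2@10, authorship .111...222..
After op 4 (insert('m')): buffer="rtwlmhdbtwlmil" (len 14), cursors c1@5 c2@12, authorship .1111...2222..

Answer: 5 12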